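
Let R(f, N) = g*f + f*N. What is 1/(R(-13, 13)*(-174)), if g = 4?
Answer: 1/38454 ≈ 2.6005e-5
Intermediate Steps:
R(f, N) = 4*f + N*f (R(f, N) = 4*f + f*N = 4*f + N*f)
1/(R(-13, 13)*(-174)) = 1/(-13*(4 + 13)*(-174)) = 1/(-13*17*(-174)) = 1/(-221*(-174)) = 1/38454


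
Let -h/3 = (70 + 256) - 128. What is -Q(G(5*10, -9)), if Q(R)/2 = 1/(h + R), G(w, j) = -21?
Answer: 2/615 ≈ 0.0032520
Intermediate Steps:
h = -594 (h = -3*((70 + 256) - 128) = -3*(326 - 128) = -3*198 = -594)
Q(R) = 2/(-594 + R)
-Q(G(5*10, -9)) = -2/(-594 - 21) = -2/(-615) = -2*(-1)/615 = -1*(-2/615) = 2/615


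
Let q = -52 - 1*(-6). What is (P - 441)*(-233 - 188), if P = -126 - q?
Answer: 219341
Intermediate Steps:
q = -46 (q = -52 + 6 = -46)
P = -80 (P = -126 - 1*(-46) = -126 + 46 = -80)
(P - 441)*(-233 - 188) = (-80 - 441)*(-233 - 188) = -521*(-421) = 219341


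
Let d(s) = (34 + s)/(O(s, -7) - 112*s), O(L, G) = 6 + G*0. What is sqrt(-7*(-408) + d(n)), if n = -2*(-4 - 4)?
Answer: sqrt(2277492019)/893 ≈ 53.441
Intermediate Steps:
O(L, G) = 6 (O(L, G) = 6 + 0 = 6)
n = 16 (n = -2*(-8) = 16)
d(s) = (34 + s)/(6 - 112*s)
sqrt(-7*(-408) + d(n)) = sqrt(-7*(-408) + (-34 - 1*16)/(2*(-3 + 56*16))) = sqrt(2856 + (-34 - 16)/(2*(-3 + 896))) = sqrt(2856 + (1/2)*(-50)/893) = sqrt(2856 + (1/2)*(1/893)*(-50)) = sqrt(2856 - 25/893) = sqrt(2550383/893) = sqrt(2277492019)/893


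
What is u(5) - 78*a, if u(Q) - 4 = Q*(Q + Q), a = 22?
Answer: -1662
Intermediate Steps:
u(Q) = 4 + 2*Q**2 (u(Q) = 4 + Q*(Q + Q) = 4 + Q*(2*Q) = 4 + 2*Q**2)
u(5) - 78*a = (4 + 2*5**2) - 78*22 = (4 + 2*25) - 1716 = (4 + 50) - 1716 = 54 - 1716 = -1662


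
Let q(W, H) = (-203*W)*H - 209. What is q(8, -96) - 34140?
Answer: 121555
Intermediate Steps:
q(W, H) = -209 - 203*H*W (q(W, H) = -203*H*W - 209 = -209 - 203*H*W)
q(8, -96) - 34140 = (-209 - 203*(-96)*8) - 34140 = (-209 + 155904) - 34140 = 155695 - 34140 = 121555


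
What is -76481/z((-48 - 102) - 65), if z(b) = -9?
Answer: 76481/9 ≈ 8497.9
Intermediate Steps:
-76481/z((-48 - 102) - 65) = -76481/(-9) = -76481*(-⅑) = 76481/9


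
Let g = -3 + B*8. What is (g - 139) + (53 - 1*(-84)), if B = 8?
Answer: 59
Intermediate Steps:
g = 61 (g = -3 + 8*8 = -3 + 64 = 61)
(g - 139) + (53 - 1*(-84)) = (61 - 139) + (53 - 1*(-84)) = -78 + (53 + 84) = -78 + 137 = 59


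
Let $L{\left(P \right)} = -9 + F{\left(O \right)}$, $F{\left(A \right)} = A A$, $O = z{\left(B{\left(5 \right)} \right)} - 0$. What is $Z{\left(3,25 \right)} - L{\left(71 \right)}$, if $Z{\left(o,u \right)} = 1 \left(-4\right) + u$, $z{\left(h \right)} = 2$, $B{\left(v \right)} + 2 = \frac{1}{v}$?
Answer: $26$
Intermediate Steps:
$B{\left(v \right)} = -2 + \frac{1}{v}$
$O = 2$ ($O = 2 - 0 = 2 + 0 = 2$)
$F{\left(A \right)} = A^{2}$
$L{\left(P \right)} = -5$ ($L{\left(P \right)} = -9 + 2^{2} = -9 + 4 = -5$)
$Z{\left(o,u \right)} = -4 + u$
$Z{\left(3,25 \right)} - L{\left(71 \right)} = \left(-4 + 25\right) - -5 = 21 + 5 = 26$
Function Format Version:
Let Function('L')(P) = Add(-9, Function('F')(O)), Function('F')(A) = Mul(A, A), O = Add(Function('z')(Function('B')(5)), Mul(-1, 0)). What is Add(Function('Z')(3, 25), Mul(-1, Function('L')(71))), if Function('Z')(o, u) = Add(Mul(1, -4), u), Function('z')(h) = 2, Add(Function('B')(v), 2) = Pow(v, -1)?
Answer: 26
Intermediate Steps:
Function('B')(v) = Add(-2, Pow(v, -1))
O = 2 (O = Add(2, Mul(-1, 0)) = Add(2, 0) = 2)
Function('F')(A) = Pow(A, 2)
Function('L')(P) = -5 (Function('L')(P) = Add(-9, Pow(2, 2)) = Add(-9, 4) = -5)
Function('Z')(o, u) = Add(-4, u)
Add(Function('Z')(3, 25), Mul(-1, Function('L')(71))) = Add(Add(-4, 25), Mul(-1, -5)) = Add(21, 5) = 26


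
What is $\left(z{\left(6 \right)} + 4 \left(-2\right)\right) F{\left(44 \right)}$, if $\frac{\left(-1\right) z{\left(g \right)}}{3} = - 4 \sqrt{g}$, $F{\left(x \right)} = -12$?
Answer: $96 - 144 \sqrt{6} \approx -256.73$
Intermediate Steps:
$z{\left(g \right)} = 12 \sqrt{g}$ ($z{\left(g \right)} = - 3 \left(- 4 \sqrt{g}\right) = 12 \sqrt{g}$)
$\left(z{\left(6 \right)} + 4 \left(-2\right)\right) F{\left(44 \right)} = \left(12 \sqrt{6} + 4 \left(-2\right)\right) \left(-12\right) = \left(12 \sqrt{6} - 8\right) \left(-12\right) = \left(-8 + 12 \sqrt{6}\right) \left(-12\right) = 96 - 144 \sqrt{6}$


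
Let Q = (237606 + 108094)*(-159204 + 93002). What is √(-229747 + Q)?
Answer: I*√22886261147 ≈ 1.5128e+5*I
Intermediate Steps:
Q = -22886031400 (Q = 345700*(-66202) = -22886031400)
√(-229747 + Q) = √(-229747 - 22886031400) = √(-22886261147) = I*√22886261147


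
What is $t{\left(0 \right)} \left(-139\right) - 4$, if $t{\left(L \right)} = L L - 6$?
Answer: $830$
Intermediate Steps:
$t{\left(L \right)} = -6 + L^{2}$ ($t{\left(L \right)} = L^{2} - 6 = -6 + L^{2}$)
$t{\left(0 \right)} \left(-139\right) - 4 = \left(-6 + 0^{2}\right) \left(-139\right) - 4 = \left(-6 + 0\right) \left(-139\right) - 4 = \left(-6\right) \left(-139\right) - 4 = 834 - 4 = 830$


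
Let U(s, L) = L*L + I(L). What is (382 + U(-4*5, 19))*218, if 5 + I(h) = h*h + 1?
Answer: 239800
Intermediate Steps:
I(h) = -4 + h**2 (I(h) = -5 + (h*h + 1) = -5 + (h**2 + 1) = -5 + (1 + h**2) = -4 + h**2)
U(s, L) = -4 + 2*L**2 (U(s, L) = L*L + (-4 + L**2) = L**2 + (-4 + L**2) = -4 + 2*L**2)
(382 + U(-4*5, 19))*218 = (382 + (-4 + 2*19**2))*218 = (382 + (-4 + 2*361))*218 = (382 + (-4 + 722))*218 = (382 + 718)*218 = 1100*218 = 239800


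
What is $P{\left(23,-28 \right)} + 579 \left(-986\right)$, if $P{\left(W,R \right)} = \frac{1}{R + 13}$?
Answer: $- \frac{8563411}{15} \approx -5.7089 \cdot 10^{5}$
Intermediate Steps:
$P{\left(W,R \right)} = \frac{1}{13 + R}$
$P{\left(23,-28 \right)} + 579 \left(-986\right) = \frac{1}{13 - 28} + 579 \left(-986\right) = \frac{1}{-15} - 570894 = - \frac{1}{15} - 570894 = - \frac{8563411}{15}$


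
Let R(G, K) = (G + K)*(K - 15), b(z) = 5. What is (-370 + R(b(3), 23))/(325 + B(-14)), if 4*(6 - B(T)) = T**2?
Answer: -73/141 ≈ -0.51773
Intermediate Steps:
B(T) = 6 - T**2/4
R(G, K) = (-15 + K)*(G + K) (R(G, K) = (G + K)*(-15 + K) = (-15 + K)*(G + K))
(-370 + R(b(3), 23))/(325 + B(-14)) = (-370 + (23**2 - 15*5 - 15*23 + 5*23))/(325 + (6 - 1/4*(-14)**2)) = (-370 + (529 - 75 - 345 + 115))/(325 + (6 - 1/4*196)) = (-370 + 224)/(325 + (6 - 49)) = -146/(325 - 43) = -146/282 = -146*1/282 = -73/141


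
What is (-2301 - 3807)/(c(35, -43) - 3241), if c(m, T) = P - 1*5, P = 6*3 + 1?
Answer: 6108/3227 ≈ 1.8928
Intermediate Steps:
P = 19 (P = 18 + 1 = 19)
c(m, T) = 14 (c(m, T) = 19 - 1*5 = 19 - 5 = 14)
(-2301 - 3807)/(c(35, -43) - 3241) = (-2301 - 3807)/(14 - 3241) = -6108/(-3227) = -6108*(-1/3227) = 6108/3227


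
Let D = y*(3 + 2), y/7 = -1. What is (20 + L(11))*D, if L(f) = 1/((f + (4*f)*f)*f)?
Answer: -762307/1089 ≈ -700.01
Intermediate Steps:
y = -7 (y = 7*(-1) = -7)
D = -35 (D = -7*(3 + 2) = -7*5 = -35)
L(f) = 1/(f*(f + 4*f**2)) (L(f) = 1/((f + 4*f**2)*f) = 1/(f*(f + 4*f**2)))
(20 + L(11))*D = (20 + 1/(11**2*(1 + 4*11)))*(-35) = (20 + 1/(121*(1 + 44)))*(-35) = (20 + (1/121)/45)*(-35) = (20 + (1/121)*(1/45))*(-35) = (20 + 1/5445)*(-35) = (108901/5445)*(-35) = -762307/1089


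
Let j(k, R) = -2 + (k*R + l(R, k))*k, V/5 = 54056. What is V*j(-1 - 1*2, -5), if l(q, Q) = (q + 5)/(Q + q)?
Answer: -12703160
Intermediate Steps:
l(q, Q) = (5 + q)/(Q + q)
V = 270280 (V = 5*54056 = 270280)
j(k, R) = -2 + k*(R*k + (5 + R)/(R + k)) (j(k, R) = -2 + (k*R + (5 + R)/(k + R))*k = -2 + (R*k + (5 + R)/(R + k))*k = -2 + k*(R*k + (5 + R)/(R + k)))
V*j(-1 - 1*2, -5) = 270280*(((-1 - 1*2)*(5 - 5) + (-2 - 5*(-1 - 1*2)²)*(-5 + (-1 - 1*2)))/(-5 + (-1 - 1*2))) = 270280*(((-1 - 2)*0 + (-2 - 5*(-1 - 2)²)*(-5 + (-1 - 2)))/(-5 + (-1 - 2))) = 270280*((-3*0 + (-2 - 5*(-3)²)*(-5 - 3))/(-5 - 3)) = 270280*((0 + (-2 - 5*9)*(-8))/(-8)) = 270280*(-(0 + (-2 - 45)*(-8))/8) = 270280*(-(0 - 47*(-8))/8) = 270280*(-(0 + 376)/8) = 270280*(-⅛*376) = 270280*(-47) = -12703160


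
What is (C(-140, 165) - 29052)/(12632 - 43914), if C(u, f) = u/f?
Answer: 479372/516153 ≈ 0.92874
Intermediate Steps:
(C(-140, 165) - 29052)/(12632 - 43914) = (-140/165 - 29052)/(12632 - 43914) = (-140*1/165 - 29052)/(-31282) = (-28/33 - 29052)*(-1/31282) = -958744/33*(-1/31282) = 479372/516153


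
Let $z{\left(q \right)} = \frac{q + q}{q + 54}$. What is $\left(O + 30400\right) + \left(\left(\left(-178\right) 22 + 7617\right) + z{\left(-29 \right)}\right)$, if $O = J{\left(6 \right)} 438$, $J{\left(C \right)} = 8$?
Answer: $\frac{940067}{25} \approx 37603.0$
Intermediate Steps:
$z{\left(q \right)} = \frac{2 q}{54 + q}$
$O = 3504$ ($O = 8 \cdot 438 = 3504$)
$\left(O + 30400\right) + \left(\left(\left(-178\right) 22 + 7617\right) + z{\left(-29 \right)}\right) = \left(3504 + 30400\right) + \left(\left(\left(-178\right) 22 + 7617\right) + 2 \left(-29\right) \frac{1}{54 - 29}\right) = 33904 + \left(\left(-3916 + 7617\right) + 2 \left(-29\right) \frac{1}{25}\right) = 33904 + \left(3701 + 2 \left(-29\right) \frac{1}{25}\right) = 33904 + \left(3701 - \frac{58}{25}\right) = 33904 + \frac{92467}{25} = \frac{940067}{25}$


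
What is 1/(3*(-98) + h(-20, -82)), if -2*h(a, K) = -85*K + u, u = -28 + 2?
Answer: -1/3766 ≈ -0.00026553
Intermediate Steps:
u = -26
h(a, K) = 13 + 85*K/2 (h(a, K) = -(-85*K - 26)/2 = -(-26 - 85*K)/2 = 13 + 85*K/2)
1/(3*(-98) + h(-20, -82)) = 1/(3*(-98) + (13 + (85/2)*(-82))) = 1/(-294 + (13 - 3485)) = 1/(-294 - 3472) = 1/(-3766) = -1/3766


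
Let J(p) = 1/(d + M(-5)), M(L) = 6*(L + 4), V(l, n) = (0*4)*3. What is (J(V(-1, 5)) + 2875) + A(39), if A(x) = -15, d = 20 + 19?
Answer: 94381/33 ≈ 2860.0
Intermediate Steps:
d = 39
V(l, n) = 0 (V(l, n) = 0*3 = 0)
M(L) = 24 + 6*L (M(L) = 6*(4 + L) = 24 + 6*L)
J(p) = 1/33 (J(p) = 1/(39 + (24 + 6*(-5))) = 1/(39 + (24 - 30)) = 1/(39 - 6) = 1/33)
(J(V(-1, 5)) + 2875) + A(39) = (1/33 + 2875) - 15 = 94876/33 - 15 = 94381/33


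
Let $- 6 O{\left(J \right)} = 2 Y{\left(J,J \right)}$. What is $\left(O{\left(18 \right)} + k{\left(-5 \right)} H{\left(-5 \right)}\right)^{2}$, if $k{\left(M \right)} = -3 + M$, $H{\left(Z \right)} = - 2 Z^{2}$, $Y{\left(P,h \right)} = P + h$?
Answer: $150544$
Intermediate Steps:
$O{\left(J \right)} = - \frac{2 J}{3}$ ($O{\left(J \right)} = - \frac{2 \left(J + J\right)}{6} = - \frac{2 \cdot 2 J}{6} = - \frac{4 J}{6} = - \frac{2 J}{3}$)
$\left(O{\left(18 \right)} + k{\left(-5 \right)} H{\left(-5 \right)}\right)^{2} = \left(\left(- \frac{2}{3}\right) 18 + \left(-3 - 5\right) \left(- 2 \left(-5\right)^{2}\right)\right)^{2} = \left(-12 - 8 \left(\left(-2\right) 25\right)\right)^{2} = \left(-12 - -400\right)^{2} = \left(-12 + 400\right)^{2} = 388^{2} = 150544$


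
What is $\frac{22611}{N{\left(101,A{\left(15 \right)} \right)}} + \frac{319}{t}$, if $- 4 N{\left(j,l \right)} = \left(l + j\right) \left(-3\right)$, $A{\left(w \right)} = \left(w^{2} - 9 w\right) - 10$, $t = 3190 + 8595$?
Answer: $\frac{355351919}{2133085} \approx 166.59$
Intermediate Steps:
$t = 11785$
$A{\left(w \right)} = -10 + w^{2} - 9 w$
$N{\left(j,l \right)} = \frac{3 j}{4} + \frac{3 l}{4}$ ($N{\left(j,l \right)} = - \frac{\left(l + j\right) \left(-3\right)}{4} = - \frac{\left(j + l\right) \left(-3\right)}{4} = - \frac{- 3 j - 3 l}{4} = \frac{3 j}{4} + \frac{3 l}{4}$)
$\frac{22611}{N{\left(101,A{\left(15 \right)} \right)}} + \frac{319}{t} = \frac{22611}{\frac{3}{4} \cdot 101 + \frac{3 \left(-10 + 15^{2} - 135\right)}{4}} + \frac{319}{11785} = \frac{22611}{\frac{303}{4} + \frac{3 \left(-10 + 225 - 135\right)}{4}} + 319 \cdot \frac{1}{11785} = \frac{22611}{\frac{303}{4} + \frac{3}{4} \cdot 80} + \frac{319}{11785} = \frac{22611}{\frac{303}{4} + 60} + \frac{319}{11785} = \frac{22611}{\frac{543}{4}} + \frac{319}{11785} = 22611 \cdot \frac{4}{543} + \frac{319}{11785} = \frac{30148}{181} + \frac{319}{11785} = \frac{355351919}{2133085}$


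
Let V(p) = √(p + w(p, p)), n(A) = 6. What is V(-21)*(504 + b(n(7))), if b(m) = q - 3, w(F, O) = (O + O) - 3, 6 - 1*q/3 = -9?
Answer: 546*I*√66 ≈ 4435.7*I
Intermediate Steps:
q = 45 (q = 18 - 3*(-9) = 18 + 27 = 45)
w(F, O) = -3 + 2*O (w(F, O) = 2*O - 3 = -3 + 2*O)
b(m) = 42 (b(m) = 45 - 3 = 42)
V(p) = √(-3 + 3*p) (V(p) = √(p + (-3 + 2*p)) = √(-3 + 3*p))
V(-21)*(504 + b(n(7))) = √(-3 + 3*(-21))*(504 + 42) = √(-3 - 63)*546 = √(-66)*546 = (I*√66)*546 = 546*I*√66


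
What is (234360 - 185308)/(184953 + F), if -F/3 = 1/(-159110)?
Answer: 7804663720/29427871833 ≈ 0.26521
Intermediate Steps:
F = 3/159110 (F = -3/(-159110) = -3*(-1/159110) = 3/159110 ≈ 1.8855e-5)
(234360 - 185308)/(184953 + F) = (234360 - 185308)/(184953 + 3/159110) = 49052/(29427871833/159110) = 49052*(159110/29427871833) = 7804663720/29427871833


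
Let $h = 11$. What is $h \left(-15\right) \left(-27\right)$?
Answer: $4455$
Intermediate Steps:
$h \left(-15\right) \left(-27\right) = 11 \left(-15\right) \left(-27\right) = \left(-165\right) \left(-27\right) = 4455$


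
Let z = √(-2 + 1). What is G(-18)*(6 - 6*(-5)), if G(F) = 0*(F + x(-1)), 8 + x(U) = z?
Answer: 0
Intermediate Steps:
z = I (z = √(-1) = I ≈ 1.0*I)
x(U) = -8 + I
G(F) = 0 (G(F) = 0*(F + (-8 + I)) = 0*(-8 + I + F) = 0)
G(-18)*(6 - 6*(-5)) = 0*(6 - 6*(-5)) = 0*(6 + 30) = 0*36 = 0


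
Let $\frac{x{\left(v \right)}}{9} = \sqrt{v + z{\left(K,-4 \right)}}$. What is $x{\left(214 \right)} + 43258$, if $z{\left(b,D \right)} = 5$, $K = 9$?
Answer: $43258 + 9 \sqrt{219} \approx 43391.0$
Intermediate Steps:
$x{\left(v \right)} = 9 \sqrt{5 + v}$ ($x{\left(v \right)} = 9 \sqrt{v + 5} = 9 \sqrt{5 + v}$)
$x{\left(214 \right)} + 43258 = 9 \sqrt{5 + 214} + 43258 = 9 \sqrt{219} + 43258 = 43258 + 9 \sqrt{219}$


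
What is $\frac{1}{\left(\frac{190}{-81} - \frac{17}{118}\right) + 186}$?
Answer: $\frac{9558}{1753991} \approx 0.0054493$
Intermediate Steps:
$\frac{1}{\left(\frac{190}{-81} - \frac{17}{118}\right) + 186} = \frac{1}{\left(190 \left(- \frac{1}{81}\right) - \frac{17}{118}\right) + 186} = \frac{1}{\left(- \frac{190}{81} - \frac{17}{118}\right) + 186} = \frac{1}{- \frac{23797}{9558} + 186} = \frac{1}{\frac{1753991}{9558}} = \frac{9558}{1753991}$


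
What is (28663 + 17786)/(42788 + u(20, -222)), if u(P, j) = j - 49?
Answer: 46449/42517 ≈ 1.0925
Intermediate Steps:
u(P, j) = -49 + j
(28663 + 17786)/(42788 + u(20, -222)) = (28663 + 17786)/(42788 + (-49 - 222)) = 46449/(42788 - 271) = 46449/42517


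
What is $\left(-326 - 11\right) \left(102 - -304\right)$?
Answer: $-136822$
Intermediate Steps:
$\left(-326 - 11\right) \left(102 - -304\right) = - 337 \left(102 + 304\right) = \left(-337\right) 406 = -136822$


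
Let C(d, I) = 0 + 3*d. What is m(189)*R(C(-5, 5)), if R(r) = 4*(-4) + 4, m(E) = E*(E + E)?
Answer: -857304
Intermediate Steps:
C(d, I) = 3*d
m(E) = 2*E² (m(E) = E*(2*E) = 2*E²)
R(r) = -12 (R(r) = -16 + 4 = -12)
m(189)*R(C(-5, 5)) = (2*189²)*(-12) = (2*35721)*(-12) = 71442*(-12) = -857304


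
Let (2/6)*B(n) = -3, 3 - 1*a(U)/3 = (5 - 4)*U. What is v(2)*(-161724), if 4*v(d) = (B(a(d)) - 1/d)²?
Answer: -14595591/4 ≈ -3.6489e+6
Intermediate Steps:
a(U) = 9 - 3*U (a(U) = 9 - 3*(5 - 4)*U = 9 - 3*U)
B(n) = -9 (B(n) = 3*(-3) = -9)
v(d) = (-9 - 1/d)²/4
v(2)*(-161724) = ((¼)*(1 + 9*2)²/2²)*(-161724) = ((¼)*(¼)*(1 + 18)²)*(-161724) = ((¼)*(¼)*19²)*(-161724) = ((¼)*(¼)*361)*(-161724) = (361/16)*(-161724) = -14595591/4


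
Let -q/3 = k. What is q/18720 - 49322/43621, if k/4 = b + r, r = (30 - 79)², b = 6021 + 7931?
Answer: -263425511/22682920 ≈ -11.613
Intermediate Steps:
b = 13952
r = 2401 (r = (-49)² = 2401)
k = 65412 (k = 4*(13952 + 2401) = 4*16353 = 65412)
q = -196236 (q = -3*65412 = -196236)
q/18720 - 49322/43621 = -196236/18720 - 49322/43621 = -196236*1/18720 - 49322*1/43621 = -5451/520 - 49322/43621 = -263425511/22682920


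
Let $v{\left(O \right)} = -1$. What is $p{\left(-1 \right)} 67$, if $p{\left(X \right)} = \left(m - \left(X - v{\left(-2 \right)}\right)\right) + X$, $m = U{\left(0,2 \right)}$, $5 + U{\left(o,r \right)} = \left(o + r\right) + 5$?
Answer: $67$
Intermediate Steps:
$U{\left(o,r \right)} = o + r$ ($U{\left(o,r \right)} = -5 + \left(\left(o + r\right) + 5\right) = -5 + \left(5 + o + r\right) = o + r$)
$m = 2$ ($m = 0 + 2 = 2$)
$p{\left(X \right)} = 1$ ($p{\left(X \right)} = \left(2 - \left(1 + X\right)\right) + X = \left(1 - X\right) + X = 1$)
$p{\left(-1 \right)} 67 = 1 \cdot 67 = 67$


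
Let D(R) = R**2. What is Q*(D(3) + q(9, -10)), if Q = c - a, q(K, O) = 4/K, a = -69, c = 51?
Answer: 3400/3 ≈ 1133.3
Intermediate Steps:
Q = 120 (Q = 51 - 1*(-69) = 51 + 69 = 120)
Q*(D(3) + q(9, -10)) = 120*(3**2 + 4/9) = 120*(9 + 4*(1/9)) = 120*(9 + 4/9) = 120*(85/9) = 3400/3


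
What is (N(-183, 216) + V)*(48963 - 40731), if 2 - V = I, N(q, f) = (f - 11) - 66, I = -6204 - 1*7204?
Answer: 111535368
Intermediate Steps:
I = -13408 (I = -6204 - 7204 = -13408)
N(q, f) = -77 + f (N(q, f) = (-11 + f) - 66 = -77 + f)
V = 13410 (V = 2 - 1*(-13408) = 2 + 13408 = 13410)
(N(-183, 216) + V)*(48963 - 40731) = ((-77 + 216) + 13410)*(48963 - 40731) = (139 + 13410)*8232 = 13549*8232 = 111535368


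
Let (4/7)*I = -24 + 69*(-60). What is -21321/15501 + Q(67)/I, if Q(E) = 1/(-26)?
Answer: -1346501267/978950154 ≈ -1.3755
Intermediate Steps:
I = -7287 (I = 7*(-24 + 69*(-60))/4 = 7*(-24 - 4140)/4 = (7/4)*(-4164) = -7287)
Q(E) = -1/26
-21321/15501 + Q(67)/I = -21321/15501 - 1/26/(-7287) = -21321*1/15501 - 1/26*(-1/7287) = -7107/5167 + 1/189462 = -1346501267/978950154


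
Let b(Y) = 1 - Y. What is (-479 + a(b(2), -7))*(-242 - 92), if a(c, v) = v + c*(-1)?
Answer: 161990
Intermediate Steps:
a(c, v) = v - c
(-479 + a(b(2), -7))*(-242 - 92) = (-479 + (-7 - (1 - 1*2)))*(-242 - 92) = (-479 + (-7 - (1 - 2)))*(-334) = (-479 + (-7 - 1*(-1)))*(-334) = (-479 + (-7 + 1))*(-334) = (-479 - 6)*(-334) = -485*(-334) = 161990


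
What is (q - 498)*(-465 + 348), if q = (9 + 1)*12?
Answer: 44226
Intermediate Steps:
q = 120 (q = 10*12 = 120)
(q - 498)*(-465 + 348) = (120 - 498)*(-465 + 348) = -378*(-117) = 44226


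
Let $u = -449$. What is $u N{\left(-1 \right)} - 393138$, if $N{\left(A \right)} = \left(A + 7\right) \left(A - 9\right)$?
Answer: $-366198$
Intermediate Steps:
$N{\left(A \right)} = \left(-9 + A\right) \left(7 + A\right)$ ($N{\left(A \right)} = \left(7 + A\right) \left(-9 + A\right) = \left(-9 + A\right) \left(7 + A\right)$)
$u N{\left(-1 \right)} - 393138 = - 449 \left(-63 + \left(-1\right)^{2} - -2\right) - 393138 = - 449 \left(-63 + 1 + 2\right) - 393138 = \left(-449\right) \left(-60\right) - 393138 = 26940 - 393138 = -366198$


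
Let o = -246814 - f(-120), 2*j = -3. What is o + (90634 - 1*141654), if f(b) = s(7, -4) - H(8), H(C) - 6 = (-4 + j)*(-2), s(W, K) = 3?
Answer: -297820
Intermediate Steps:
j = -3/2 (j = (½)*(-3) = -3/2 ≈ -1.5000)
H(C) = 17 (H(C) = 6 + (-4 - 3/2)*(-2) = 6 - 11/2*(-2) = 6 + 11 = 17)
f(b) = -14 (f(b) = 3 - 1*17 = 3 - 17 = -14)
o = -246800 (o = -246814 - 1*(-14) = -246814 + 14 = -246800)
o + (90634 - 1*141654) = -246800 + (90634 - 1*141654) = -246800 + (90634 - 141654) = -246800 - 51020 = -297820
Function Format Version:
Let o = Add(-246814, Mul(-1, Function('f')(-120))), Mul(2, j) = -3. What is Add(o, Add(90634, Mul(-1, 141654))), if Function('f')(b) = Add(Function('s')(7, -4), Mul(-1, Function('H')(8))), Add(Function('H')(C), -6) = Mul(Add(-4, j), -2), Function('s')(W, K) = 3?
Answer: -297820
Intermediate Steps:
j = Rational(-3, 2) (j = Mul(Rational(1, 2), -3) = Rational(-3, 2) ≈ -1.5000)
Function('H')(C) = 17 (Function('H')(C) = Add(6, Mul(Add(-4, Rational(-3, 2)), -2)) = Add(6, Mul(Rational(-11, 2), -2)) = Add(6, 11) = 17)
Function('f')(b) = -14 (Function('f')(b) = Add(3, Mul(-1, 17)) = Add(3, -17) = -14)
o = -246800 (o = Add(-246814, Mul(-1, -14)) = Add(-246814, 14) = -246800)
Add(o, Add(90634, Mul(-1, 141654))) = Add(-246800, Add(90634, Mul(-1, 141654))) = Add(-246800, Add(90634, -141654)) = Add(-246800, -51020) = -297820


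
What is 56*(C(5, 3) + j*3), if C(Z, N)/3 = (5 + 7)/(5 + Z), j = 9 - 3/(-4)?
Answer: 9198/5 ≈ 1839.6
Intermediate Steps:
j = 39/4 (j = 9 - 3*(-¼) = 9 + ¾ = 39/4 ≈ 9.7500)
C(Z, N) = 36/(5 + Z) (C(Z, N) = 3*((5 + 7)/(5 + Z)) = 3*(12/(5 + Z)) = 36/(5 + Z))
56*(C(5, 3) + j*3) = 56*(36/(5 + 5) + (39/4)*3) = 56*(36/10 + 117/4) = 56*(36*(⅒) + 117/4) = 56*(18/5 + 117/4) = 56*(657/20) = 9198/5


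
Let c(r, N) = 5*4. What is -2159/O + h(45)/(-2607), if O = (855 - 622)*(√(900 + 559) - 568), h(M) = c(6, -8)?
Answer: 566788828/65028525705 + 2159*√1459/74831445 ≈ 0.0098180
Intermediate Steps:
c(r, N) = 20
h(M) = 20
O = -132344 + 233*√1459 (O = 233*(√1459 - 568) = 233*(-568 + √1459) = -132344 + 233*√1459 ≈ -1.2344e+5)
-2159/O + h(45)/(-2607) = -2159/(-132344 + 233*√1459) + 20/(-2607) = -2159/(-132344 + 233*√1459) + 20*(-1/2607) = -2159/(-132344 + 233*√1459) - 20/2607 = -20/2607 - 2159/(-132344 + 233*√1459)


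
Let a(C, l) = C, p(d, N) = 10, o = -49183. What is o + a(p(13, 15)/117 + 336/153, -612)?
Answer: -97820449/1989 ≈ -49181.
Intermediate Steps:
o + a(p(13, 15)/117 + 336/153, -612) = -49183 + (10/117 + 336/153) = -49183 + (10*(1/117) + 336*(1/153)) = -49183 + (10/117 + 112/51) = -49183 + 4538/1989 = -97820449/1989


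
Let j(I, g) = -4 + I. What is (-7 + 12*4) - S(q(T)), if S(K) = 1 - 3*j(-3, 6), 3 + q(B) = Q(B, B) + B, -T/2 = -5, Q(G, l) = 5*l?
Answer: 19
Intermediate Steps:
T = 10 (T = -2*(-5) = 10)
q(B) = -3 + 6*B (q(B) = -3 + (5*B + B) = -3 + 6*B)
S(K) = 22 (S(K) = 1 - 3*(-4 - 3) = 1 - 3*(-7) = 1 + 21 = 22)
(-7 + 12*4) - S(q(T)) = (-7 + 12*4) - 1*22 = (-7 + 48) - 22 = 41 - 22 = 19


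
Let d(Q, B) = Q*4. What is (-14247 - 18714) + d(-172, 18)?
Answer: -33649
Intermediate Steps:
d(Q, B) = 4*Q
(-14247 - 18714) + d(-172, 18) = (-14247 - 18714) + 4*(-172) = -32961 - 688 = -33649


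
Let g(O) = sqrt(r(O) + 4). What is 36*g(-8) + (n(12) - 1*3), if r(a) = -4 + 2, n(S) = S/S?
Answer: -2 + 36*sqrt(2) ≈ 48.912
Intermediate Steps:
n(S) = 1
r(a) = -2
g(O) = sqrt(2) (g(O) = sqrt(-2 + 4) = sqrt(2))
36*g(-8) + (n(12) - 1*3) = 36*sqrt(2) + (1 - 1*3) = 36*sqrt(2) + (1 - 3) = 36*sqrt(2) - 2 = -2 + 36*sqrt(2)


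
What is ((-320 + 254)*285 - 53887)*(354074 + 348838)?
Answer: -51099593664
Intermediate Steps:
((-320 + 254)*285 - 53887)*(354074 + 348838) = (-66*285 - 53887)*702912 = (-18810 - 53887)*702912 = -72697*702912 = -51099593664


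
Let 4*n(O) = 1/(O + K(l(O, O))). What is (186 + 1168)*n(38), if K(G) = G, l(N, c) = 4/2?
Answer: 677/80 ≈ 8.4625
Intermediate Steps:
l(N, c) = 2 (l(N, c) = 4*(1/2) = 2)
n(O) = 1/(4*(2 + O)) (n(O) = 1/(4*(O + 2)) = 1/(4*(2 + O)))
(186 + 1168)*n(38) = (186 + 1168)*(1/(4*(2 + 38))) = 1354*((1/4)/40) = 1354*((1/4)*(1/40)) = 1354*(1/160) = 677/80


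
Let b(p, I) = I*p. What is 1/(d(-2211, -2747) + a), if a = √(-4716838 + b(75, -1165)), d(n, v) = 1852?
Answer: 1852/8234117 - I*√4804213/8234117 ≈ 0.00022492 - 0.00026619*I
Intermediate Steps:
a = I*√4804213 (a = √(-4716838 - 1165*75) = √(-4716838 - 87375) = √(-4804213) = I*√4804213 ≈ 2191.9*I)
1/(d(-2211, -2747) + a) = 1/(1852 + I*√4804213)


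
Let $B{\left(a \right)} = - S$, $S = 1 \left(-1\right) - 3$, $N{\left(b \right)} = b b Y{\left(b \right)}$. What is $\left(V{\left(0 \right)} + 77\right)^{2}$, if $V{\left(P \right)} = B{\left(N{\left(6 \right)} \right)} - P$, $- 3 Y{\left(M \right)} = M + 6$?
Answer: $6561$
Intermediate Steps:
$Y{\left(M \right)} = -2 - \frac{M}{3}$ ($Y{\left(M \right)} = - \frac{M + 6}{3} = - \frac{6 + M}{3} = -2 - \frac{M}{3}$)
$N{\left(b \right)} = b^{2} \left(-2 - \frac{b}{3}\right)$ ($N{\left(b \right)} = b b \left(-2 - \frac{b}{3}\right) = b^{2} \left(-2 - \frac{b}{3}\right)$)
$S = -4$ ($S = -1 - 3 = -4$)
$B{\left(a \right)} = 4$ ($B{\left(a \right)} = \left(-1\right) \left(-4\right) = 4$)
$V{\left(P \right)} = 4 - P$
$\left(V{\left(0 \right)} + 77\right)^{2} = \left(\left(4 - 0\right) + 77\right)^{2} = \left(\left(4 + 0\right) + 77\right)^{2} = \left(4 + 77\right)^{2} = 81^{2} = 6561$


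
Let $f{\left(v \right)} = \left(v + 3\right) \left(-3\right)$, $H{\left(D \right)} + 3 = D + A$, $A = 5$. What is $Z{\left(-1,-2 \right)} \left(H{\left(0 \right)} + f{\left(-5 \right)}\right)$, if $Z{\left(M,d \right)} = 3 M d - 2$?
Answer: $32$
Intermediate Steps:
$H{\left(D \right)} = 2 + D$ ($H{\left(D \right)} = -3 + \left(D + 5\right) = -3 + \left(5 + D\right) = 2 + D$)
$f{\left(v \right)} = -9 - 3 v$ ($f{\left(v \right)} = \left(3 + v\right) \left(-3\right) = -9 - 3 v$)
$Z{\left(M,d \right)} = -2 + 3 M d$ ($Z{\left(M,d \right)} = 3 M d - 2 = -2 + 3 M d$)
$Z{\left(-1,-2 \right)} \left(H{\left(0 \right)} + f{\left(-5 \right)}\right) = \left(-2 + 3 \left(-1\right) \left(-2\right)\right) \left(\left(2 + 0\right) - -6\right) = \left(-2 + 6\right) \left(2 + \left(-9 + 15\right)\right) = 4 \left(2 + 6\right) = 4 \cdot 8 = 32$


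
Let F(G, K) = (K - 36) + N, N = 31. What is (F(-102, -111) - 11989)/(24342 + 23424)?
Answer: -4035/15922 ≈ -0.25342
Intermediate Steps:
F(G, K) = -5 + K (F(G, K) = (K - 36) + 31 = (-36 + K) + 31 = -5 + K)
(F(-102, -111) - 11989)/(24342 + 23424) = ((-5 - 111) - 11989)/(24342 + 23424) = (-116 - 11989)/47766 = -12105*1/47766 = -4035/15922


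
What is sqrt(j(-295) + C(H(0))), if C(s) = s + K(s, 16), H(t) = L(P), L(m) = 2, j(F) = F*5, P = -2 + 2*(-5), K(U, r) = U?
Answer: I*sqrt(1471) ≈ 38.354*I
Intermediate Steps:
P = -12 (P = -2 - 10 = -12)
j(F) = 5*F
H(t) = 2
C(s) = 2*s (C(s) = s + s = 2*s)
sqrt(j(-295) + C(H(0))) = sqrt(5*(-295) + 2*2) = sqrt(-1475 + 4) = sqrt(-1471) = I*sqrt(1471)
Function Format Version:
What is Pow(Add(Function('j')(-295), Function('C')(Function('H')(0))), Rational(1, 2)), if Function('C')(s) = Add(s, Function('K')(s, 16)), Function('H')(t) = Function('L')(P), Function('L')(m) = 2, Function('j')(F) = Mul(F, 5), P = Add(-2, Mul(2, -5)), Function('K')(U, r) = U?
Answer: Mul(I, Pow(1471, Rational(1, 2))) ≈ Mul(38.354, I)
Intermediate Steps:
P = -12 (P = Add(-2, -10) = -12)
Function('j')(F) = Mul(5, F)
Function('H')(t) = 2
Function('C')(s) = Mul(2, s) (Function('C')(s) = Add(s, s) = Mul(2, s))
Pow(Add(Function('j')(-295), Function('C')(Function('H')(0))), Rational(1, 2)) = Pow(Add(Mul(5, -295), Mul(2, 2)), Rational(1, 2)) = Pow(Add(-1475, 4), Rational(1, 2)) = Pow(-1471, Rational(1, 2)) = Mul(I, Pow(1471, Rational(1, 2)))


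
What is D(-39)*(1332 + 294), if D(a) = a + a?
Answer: -126828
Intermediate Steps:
D(a) = 2*a
D(-39)*(1332 + 294) = (2*(-39))*(1332 + 294) = -78*1626 = -126828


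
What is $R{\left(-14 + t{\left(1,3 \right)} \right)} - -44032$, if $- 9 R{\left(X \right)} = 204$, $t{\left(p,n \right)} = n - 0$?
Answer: $\frac{132028}{3} \approx 44009.0$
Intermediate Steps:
$t{\left(p,n \right)} = n$ ($t{\left(p,n \right)} = n + 0 = n$)
$R{\left(X \right)} = - \frac{68}{3}$ ($R{\left(X \right)} = \left(- \frac{1}{9}\right) 204 = - \frac{68}{3}$)
$R{\left(-14 + t{\left(1,3 \right)} \right)} - -44032 = - \frac{68}{3} - -44032 = - \frac{68}{3} + 44032 = \frac{132028}{3}$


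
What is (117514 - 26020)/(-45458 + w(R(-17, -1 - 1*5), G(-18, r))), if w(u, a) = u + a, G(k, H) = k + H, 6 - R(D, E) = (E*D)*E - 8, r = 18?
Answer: -15249/7472 ≈ -2.0408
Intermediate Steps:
R(D, E) = 14 - D*E² (R(D, E) = 6 - ((E*D)*E - 8) = 6 - ((D*E)*E - 8) = 6 - (D*E² - 8) = 6 - (-8 + D*E²) = 6 + (8 - D*E²) = 14 - D*E²)
G(k, H) = H + k
w(u, a) = a + u
(117514 - 26020)/(-45458 + w(R(-17, -1 - 1*5), G(-18, r))) = (117514 - 26020)/(-45458 + ((18 - 18) + (14 - 1*(-17)*(-1 - 1*5)²))) = 91494/(-45458 + (0 + (14 - 1*(-17)*(-1 - 5)²))) = 91494/(-45458 + (0 + (14 - 1*(-17)*(-6)²))) = 91494/(-45458 + (0 + (14 - 1*(-17)*36))) = 91494/(-45458 + (0 + (14 + 612))) = 91494/(-45458 + (0 + 626)) = 91494/(-45458 + 626) = 91494/(-44832) = 91494*(-1/44832) = -15249/7472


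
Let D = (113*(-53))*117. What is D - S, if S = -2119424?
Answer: 1418711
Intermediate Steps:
D = -700713 (D = -5989*117 = -700713)
D - S = -700713 - 1*(-2119424) = -700713 + 2119424 = 1418711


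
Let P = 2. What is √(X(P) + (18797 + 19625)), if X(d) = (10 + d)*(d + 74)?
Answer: √39334 ≈ 198.33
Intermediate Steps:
X(d) = (10 + d)*(74 + d)
√(X(P) + (18797 + 19625)) = √((740 + 2² + 84*2) + (18797 + 19625)) = √((740 + 4 + 168) + 38422) = √(912 + 38422) = √39334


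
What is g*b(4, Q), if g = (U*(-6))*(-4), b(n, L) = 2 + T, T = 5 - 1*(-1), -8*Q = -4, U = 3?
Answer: 576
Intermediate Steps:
Q = ½ (Q = -⅛*(-4) = ½ ≈ 0.50000)
T = 6 (T = 5 + 1 = 6)
b(n, L) = 8 (b(n, L) = 2 + 6 = 8)
g = 72 (g = (3*(-6))*(-4) = -18*(-4) = 72)
g*b(4, Q) = 72*8 = 576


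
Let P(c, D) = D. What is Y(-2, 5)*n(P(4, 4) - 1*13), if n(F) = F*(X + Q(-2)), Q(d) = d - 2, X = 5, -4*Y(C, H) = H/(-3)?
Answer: -15/4 ≈ -3.7500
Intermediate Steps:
Y(C, H) = H/12 (Y(C, H) = -H/(4*(-3)) = -H*(-1)/(4*3) = -(-1)*H/12 = H/12)
Q(d) = -2 + d
n(F) = F (n(F) = F*(5 + (-2 - 2)) = F*(5 - 4) = F*1 = F)
Y(-2, 5)*n(P(4, 4) - 1*13) = ((1/12)*5)*(4 - 1*13) = 5*(4 - 13)/12 = (5/12)*(-9) = -15/4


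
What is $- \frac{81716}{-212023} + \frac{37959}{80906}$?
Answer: $\frac{2094213679}{2450561834} \approx 0.85458$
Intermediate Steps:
$- \frac{81716}{-212023} + \frac{37959}{80906} = \left(-81716\right) \left(- \frac{1}{212023}\right) + 37959 \cdot \frac{1}{80906} = \frac{81716}{212023} + \frac{37959}{80906} = \frac{2094213679}{2450561834}$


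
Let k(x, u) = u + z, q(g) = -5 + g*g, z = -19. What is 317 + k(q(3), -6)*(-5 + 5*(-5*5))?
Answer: 3567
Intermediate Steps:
q(g) = -5 + g²
k(x, u) = -19 + u (k(x, u) = u - 19 = -19 + u)
317 + k(q(3), -6)*(-5 + 5*(-5*5)) = 317 + (-19 - 6)*(-5 + 5*(-5*5)) = 317 - 25*(-5 + 5*(-25)) = 317 - 25*(-5 - 125) = 317 - 25*(-130) = 317 + 3250 = 3567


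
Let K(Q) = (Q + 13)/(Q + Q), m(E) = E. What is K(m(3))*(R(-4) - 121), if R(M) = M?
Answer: -1000/3 ≈ -333.33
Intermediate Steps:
K(Q) = (13 + Q)/(2*Q) (K(Q) = (13 + Q)/((2*Q)) = (13 + Q)*(1/(2*Q)) = (13 + Q)/(2*Q))
K(m(3))*(R(-4) - 121) = ((½)*(13 + 3)/3)*(-4 - 121) = ((½)*(⅓)*16)*(-125) = (8/3)*(-125) = -1000/3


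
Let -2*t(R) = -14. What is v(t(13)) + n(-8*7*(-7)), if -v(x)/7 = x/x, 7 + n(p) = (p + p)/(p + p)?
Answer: -13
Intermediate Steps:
t(R) = 7 (t(R) = -½*(-14) = 7)
n(p) = -6 (n(p) = -7 + (p + p)/(p + p) = -7 + (2*p)/((2*p)) = -7 + (2*p)*(1/(2*p)) = -7 + 1 = -6)
v(x) = -7 (v(x) = -7*x/x = -7*1 = -7)
v(t(13)) + n(-8*7*(-7)) = -7 - 6 = -13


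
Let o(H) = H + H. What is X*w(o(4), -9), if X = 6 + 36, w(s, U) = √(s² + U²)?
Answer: 42*√145 ≈ 505.75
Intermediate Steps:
o(H) = 2*H
w(s, U) = √(U² + s²)
X = 42
X*w(o(4), -9) = 42*√((-9)² + (2*4)²) = 42*√(81 + 8²) = 42*√(81 + 64) = 42*√145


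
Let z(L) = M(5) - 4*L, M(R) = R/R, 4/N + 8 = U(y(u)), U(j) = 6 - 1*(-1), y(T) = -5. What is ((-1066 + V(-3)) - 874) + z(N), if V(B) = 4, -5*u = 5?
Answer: -1919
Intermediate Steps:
u = -1 (u = -⅕*5 = -1)
U(j) = 7 (U(j) = 6 + 1 = 7)
N = -4 (N = 4/(-8 + 7) = 4/(-1) = 4*(-1) = -4)
M(R) = 1
z(L) = 1 - 4*L
((-1066 + V(-3)) - 874) + z(N) = ((-1066 + 4) - 874) + (1 - 4*(-4)) = (-1062 - 874) + (1 + 16) = -1936 + 17 = -1919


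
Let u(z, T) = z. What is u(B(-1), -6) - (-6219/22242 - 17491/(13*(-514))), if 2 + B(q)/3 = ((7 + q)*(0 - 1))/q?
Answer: 119664422/12385087 ≈ 9.6620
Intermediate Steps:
B(q) = -6 + 3*(-7 - q)/q (B(q) = -6 + 3*(((7 + q)*(0 - 1))/q) = -6 + 3*(((7 + q)*(-1))/q) = -6 + 3*((-7 - q)/q) = -6 + 3*(-7 - q)/q)
u(B(-1), -6) - (-6219/22242 - 17491/(13*(-514))) = (-9 - 21/(-1)) - (-6219/22242 - 17491/(13*(-514))) = (-9 - 21*(-1)) - (-6219*1/22242 - 17491/(-6682)) = (-9 + 21) - (-2073/7414 - 17491*(-1/6682)) = 12 - (-2073/7414 + 17491/6682) = 12 - 1*28956622/12385087 = 12 - 28956622/12385087 = 119664422/12385087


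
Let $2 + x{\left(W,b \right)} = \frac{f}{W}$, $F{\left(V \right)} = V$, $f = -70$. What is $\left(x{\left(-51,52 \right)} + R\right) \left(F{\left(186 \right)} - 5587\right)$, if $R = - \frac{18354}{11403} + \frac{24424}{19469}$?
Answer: $\frac{953691869306}{179718339} \approx 5306.6$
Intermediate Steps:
$x{\left(W,b \right)} = -2 - \frac{70}{W}$
$R = - \frac{3753674}{10571667}$ ($R = \left(-18354\right) \frac{1}{11403} + 24424 \cdot \frac{1}{19469} = - \frac{874}{543} + \frac{24424}{19469} = - \frac{3753674}{10571667} \approx -0.35507$)
$\left(x{\left(-51,52 \right)} + R\right) \left(F{\left(186 \right)} - 5587\right) = \left(\left(-2 - \frac{70}{-51}\right) - \frac{3753674}{10571667}\right) \left(186 - 5587\right) = \left(\left(-2 - - \frac{70}{51}\right) - \frac{3753674}{10571667}\right) \left(-5401\right) = \left(\left(-2 + \frac{70}{51}\right) - \frac{3753674}{10571667}\right) \left(-5401\right) = \left(- \frac{32}{51} - \frac{3753674}{10571667}\right) \left(-5401\right) = \left(- \frac{176576906}{179718339}\right) \left(-5401\right) = \frac{953691869306}{179718339}$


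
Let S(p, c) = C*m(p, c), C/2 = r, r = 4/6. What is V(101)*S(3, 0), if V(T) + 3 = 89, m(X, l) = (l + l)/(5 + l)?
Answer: 0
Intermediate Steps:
m(X, l) = 2*l/(5 + l) (m(X, l) = (2*l)/(5 + l) = 2*l/(5 + l))
V(T) = 86 (V(T) = -3 + 89 = 86)
r = ⅔ (r = 4*(⅙) = ⅔ ≈ 0.66667)
C = 4/3 (C = 2*(⅔) = 4/3 ≈ 1.3333)
S(p, c) = 8*c/(3*(5 + c)) (S(p, c) = 4*(2*c/(5 + c))/3 = 8*c/(3*(5 + c)))
V(101)*S(3, 0) = 86*((8/3)*0/(5 + 0)) = 86*((8/3)*0/5) = 86*((8/3)*0*(⅕)) = 86*0 = 0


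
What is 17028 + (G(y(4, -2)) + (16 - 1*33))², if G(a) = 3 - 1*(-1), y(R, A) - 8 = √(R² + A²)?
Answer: 17197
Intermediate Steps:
y(R, A) = 8 + √(A² + R²) (y(R, A) = 8 + √(R² + A²) = 8 + √(A² + R²))
G(a) = 4 (G(a) = 3 + 1 = 4)
17028 + (G(y(4, -2)) + (16 - 1*33))² = 17028 + (4 + (16 - 1*33))² = 17028 + (4 + (16 - 33))² = 17028 + (4 - 17)² = 17028 + (-13)² = 17028 + 169 = 17197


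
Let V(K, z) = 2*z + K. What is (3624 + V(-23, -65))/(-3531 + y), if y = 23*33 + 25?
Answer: -3471/2747 ≈ -1.2636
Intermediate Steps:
V(K, z) = K + 2*z
y = 784 (y = 759 + 25 = 784)
(3624 + V(-23, -65))/(-3531 + y) = (3624 + (-23 + 2*(-65)))/(-3531 + 784) = (3624 + (-23 - 130))/(-2747) = (3624 - 153)*(-1/2747) = 3471*(-1/2747) = -3471/2747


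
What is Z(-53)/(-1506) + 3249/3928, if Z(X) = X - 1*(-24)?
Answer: 2503453/2957784 ≈ 0.84639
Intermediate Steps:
Z(X) = 24 + X (Z(X) = X + 24 = 24 + X)
Z(-53)/(-1506) + 3249/3928 = (24 - 53)/(-1506) + 3249/3928 = -29*(-1/1506) + 3249*(1/3928) = 29/1506 + 3249/3928 = 2503453/2957784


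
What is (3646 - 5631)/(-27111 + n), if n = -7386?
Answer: 1985/34497 ≈ 0.057541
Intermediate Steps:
(3646 - 5631)/(-27111 + n) = (3646 - 5631)/(-27111 - 7386) = -1985/(-34497) = -1985*(-1/34497) = 1985/34497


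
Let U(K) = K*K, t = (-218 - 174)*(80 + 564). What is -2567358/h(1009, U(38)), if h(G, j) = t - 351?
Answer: 2567358/252799 ≈ 10.156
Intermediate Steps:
t = -252448 (t = -392*644 = -252448)
U(K) = K²
h(G, j) = -252799 (h(G, j) = -252448 - 351 = -252799)
-2567358/h(1009, U(38)) = -2567358/(-252799) = -2567358*(-1/252799) = 2567358/252799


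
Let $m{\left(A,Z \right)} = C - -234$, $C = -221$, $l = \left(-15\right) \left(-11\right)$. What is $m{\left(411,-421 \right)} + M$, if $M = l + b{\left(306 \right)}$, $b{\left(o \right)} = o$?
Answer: $484$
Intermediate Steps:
$l = 165$
$m{\left(A,Z \right)} = 13$ ($m{\left(A,Z \right)} = -221 - -234 = -221 + 234 = 13$)
$M = 471$ ($M = 165 + 306 = 471$)
$m{\left(411,-421 \right)} + M = 13 + 471 = 484$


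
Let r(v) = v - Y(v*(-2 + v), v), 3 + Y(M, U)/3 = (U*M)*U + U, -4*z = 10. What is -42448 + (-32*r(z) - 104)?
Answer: -36250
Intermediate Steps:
z = -5/2 (z = -¼*10 = -5/2 ≈ -2.5000)
Y(M, U) = -9 + 3*U + 3*M*U² (Y(M, U) = -9 + 3*((U*M)*U + U) = -9 + 3*((M*U)*U + U) = -9 + 3*(M*U² + U) = -9 + 3*(U + M*U²) = -9 + (3*U + 3*M*U²) = -9 + 3*U + 3*M*U²)
r(v) = 9 - 2*v - 3*v³*(-2 + v) (r(v) = v - (-9 + 3*v + 3*(v*(-2 + v))*v²) = v - (-9 + 3*v + 3*v³*(-2 + v)) = v + (9 - 3*v - 3*v³*(-2 + v)) = 9 - 2*v - 3*v³*(-2 + v))
-42448 + (-32*r(z) - 104) = -42448 + (-32*(9 - 2*(-5/2) + 3*(-5/2)³*(2 - 1*(-5/2))) - 104) = -42448 + (-32*(9 + 5 + 3*(-125/8)*(2 + 5/2)) - 104) = -42448 + (-32*(9 + 5 + 3*(-125/8)*(9/2)) - 104) = -42448 + (-32*(9 + 5 - 3375/16) - 104) = -42448 + (-32*(-3151/16) - 104) = -42448 + (6302 - 104) = -42448 + 6198 = -36250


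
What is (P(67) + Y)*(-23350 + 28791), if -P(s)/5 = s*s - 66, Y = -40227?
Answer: -339202822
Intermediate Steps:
P(s) = 330 - 5*s² (P(s) = -5*(s*s - 66) = -5*(s² - 66) = -5*(-66 + s²) = 330 - 5*s²)
(P(67) + Y)*(-23350 + 28791) = ((330 - 5*67²) - 40227)*(-23350 + 28791) = ((330 - 5*4489) - 40227)*5441 = ((330 - 22445) - 40227)*5441 = (-22115 - 40227)*5441 = -62342*5441 = -339202822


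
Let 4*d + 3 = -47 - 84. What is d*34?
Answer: -1139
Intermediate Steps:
d = -67/2 (d = -3/4 + (-47 - 84)/4 = -3/4 + (1/4)*(-131) = -3/4 - 131/4 = -67/2 ≈ -33.500)
d*34 = -67/2*34 = -1139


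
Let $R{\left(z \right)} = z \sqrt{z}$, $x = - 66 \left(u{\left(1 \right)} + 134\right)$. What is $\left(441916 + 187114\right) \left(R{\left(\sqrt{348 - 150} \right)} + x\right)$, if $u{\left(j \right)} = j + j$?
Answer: $-5646173280 + 1887090 \sqrt{3} \cdot 22^{\frac{3}{4}} \approx -5.613 \cdot 10^{9}$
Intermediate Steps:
$u{\left(j \right)} = 2 j$
$x = -8976$ ($x = - 66 \left(2 \cdot 1 + 134\right) = - 66 \left(2 + 134\right) = \left(-66\right) 136 = -8976$)
$R{\left(z \right)} = z^{\frac{3}{2}}$
$\left(441916 + 187114\right) \left(R{\left(\sqrt{348 - 150} \right)} + x\right) = \left(441916 + 187114\right) \left(\left(\sqrt{348 - 150}\right)^{\frac{3}{2}} - 8976\right) = 629030 \left(\left(\sqrt{198}\right)^{\frac{3}{2}} - 8976\right) = 629030 \left(\left(3 \sqrt{22}\right)^{\frac{3}{2}} - 8976\right) = 629030 \left(3 \sqrt{3} \cdot 22^{\frac{3}{4}} - 8976\right) = 629030 \left(-8976 + 3 \sqrt{3} \cdot 22^{\frac{3}{4}}\right) = -5646173280 + 1887090 \sqrt{3} \cdot 22^{\frac{3}{4}}$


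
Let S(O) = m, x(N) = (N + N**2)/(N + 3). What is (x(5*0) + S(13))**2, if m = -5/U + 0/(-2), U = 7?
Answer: 25/49 ≈ 0.51020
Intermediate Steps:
x(N) = (N + N**2)/(3 + N)
m = -5/7 (m = -5/7 + 0/(-2) = -5*1/7 + 0*(-1/2) = -5/7 + 0 = -5/7 ≈ -0.71429)
S(O) = -5/7
(x(5*0) + S(13))**2 = ((5*0)*(1 + 5*0)/(3 + 5*0) - 5/7)**2 = (0*(1 + 0)/(3 + 0) - 5/7)**2 = (0*1/3 - 5/7)**2 = (0*(1/3)*1 - 5/7)**2 = (0 - 5/7)**2 = (-5/7)**2 = 25/49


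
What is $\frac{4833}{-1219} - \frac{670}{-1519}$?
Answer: $- \frac{6524597}{1851661} \approx -3.5236$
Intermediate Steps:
$\frac{4833}{-1219} - \frac{670}{-1519} = 4833 \left(- \frac{1}{1219}\right) - - \frac{670}{1519} = - \frac{4833}{1219} + \frac{670}{1519} = - \frac{6524597}{1851661}$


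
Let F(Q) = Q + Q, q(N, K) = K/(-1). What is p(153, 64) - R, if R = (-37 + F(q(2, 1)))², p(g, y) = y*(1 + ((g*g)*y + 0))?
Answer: 95881807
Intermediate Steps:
q(N, K) = -K (q(N, K) = K*(-1) = -K)
F(Q) = 2*Q
p(g, y) = y*(1 + y*g²) (p(g, y) = y*(1 + (g²*y + 0)) = y*(1 + (y*g² + 0)) = y*(1 + y*g²))
R = 1521 (R = (-37 + 2*(-1*1))² = (-37 + 2*(-1))² = (-37 - 2)² = (-39)² = 1521)
p(153, 64) - R = 64*(1 + 64*153²) - 1*1521 = 64*(1 + 64*23409) - 1521 = 64*(1 + 1498176) - 1521 = 64*1498177 - 1521 = 95883328 - 1521 = 95881807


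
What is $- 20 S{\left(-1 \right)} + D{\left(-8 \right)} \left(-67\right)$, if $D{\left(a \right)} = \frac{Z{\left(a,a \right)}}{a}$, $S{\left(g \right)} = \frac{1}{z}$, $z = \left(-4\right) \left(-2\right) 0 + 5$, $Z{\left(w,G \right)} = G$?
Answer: $-71$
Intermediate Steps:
$z = 5$ ($z = 8 \cdot 0 + 5 = 0 + 5 = 5$)
$S{\left(g \right)} = \frac{1}{5}$
$D{\left(a \right)} = 1$ ($D{\left(a \right)} = \frac{a}{a} = 1$)
$- 20 S{\left(-1 \right)} + D{\left(-8 \right)} \left(-67\right) = \left(-20\right) \frac{1}{5} + 1 \left(-67\right) = -4 - 67 = -71$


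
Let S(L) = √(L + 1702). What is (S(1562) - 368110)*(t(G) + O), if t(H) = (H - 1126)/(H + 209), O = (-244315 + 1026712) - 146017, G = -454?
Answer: -11478750570960/49 + 249463488*√51/49 ≈ -2.3422e+11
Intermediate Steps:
O = 636380 (O = 782397 - 146017 = 636380)
S(L) = √(1702 + L)
t(H) = (-1126 + H)/(209 + H)
(S(1562) - 368110)*(t(G) + O) = (√(1702 + 1562) - 368110)*((-1126 - 454)/(209 - 454) + 636380) = (√3264 - 368110)*(-1580/(-245) + 636380) = (8*√51 - 368110)*(-1/245*(-1580) + 636380) = (-368110 + 8*√51)*(316/49 + 636380) = (-368110 + 8*√51)*(31182936/49) = -11478750570960/49 + 249463488*√51/49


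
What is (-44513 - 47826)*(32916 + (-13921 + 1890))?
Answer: -1928500015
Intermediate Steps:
(-44513 - 47826)*(32916 + (-13921 + 1890)) = -92339*(32916 - 12031) = -92339*20885 = -1928500015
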